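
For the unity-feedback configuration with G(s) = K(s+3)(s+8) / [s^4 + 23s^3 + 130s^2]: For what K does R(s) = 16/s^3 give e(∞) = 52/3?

5

Lowest-order denominator term is 130s^2, so the open loop has 2 poles at the origin → type 2 system.
K_a = lim_{s→0} s^2·G(s) = K·3·8 / 130 = (12/65)·K.
e_ss = 16/K_a = 52/3 ⇒ K_a = 12/13 ⇒ K = (12/13)/(12/65) = 5.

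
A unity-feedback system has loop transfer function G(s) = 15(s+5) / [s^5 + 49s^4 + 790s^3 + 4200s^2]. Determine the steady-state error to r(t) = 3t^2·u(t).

The denominator has no term below 4200s^2 — 2 poles at s=0, type 2.
K_a = lim_{s→0} s^2·G(s) = 15·5 / 4200 = 1/56.
r(t) = 3t^2 gives R(s) = 6/s^3.
e_ss = 6/K_a = 6/(1/56) = 336.

336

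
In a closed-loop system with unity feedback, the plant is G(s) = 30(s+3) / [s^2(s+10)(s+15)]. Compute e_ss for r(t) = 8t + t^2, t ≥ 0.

System type = 2 (two poles at s=0). Treating each term separately:
  • 8t: tracked with zero error.
  • t^2: e_ss = 2/K_a with K_a=0.6 → 10/3.
Total e_ss = 10/3.

10/3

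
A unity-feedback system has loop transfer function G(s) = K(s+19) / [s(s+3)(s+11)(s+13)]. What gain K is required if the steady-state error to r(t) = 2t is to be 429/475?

G(s) has one factor of s in the denominator, so the system is type 1.
K_v = lim_{s→0} s·G(s) = K·19 / (3·11·13) = (19/429)·K.
e_ss = 2/K_v = 429/475 ⇒ K_v = 950/429 ⇒ K = (950/429)/(19/429) = 50.

50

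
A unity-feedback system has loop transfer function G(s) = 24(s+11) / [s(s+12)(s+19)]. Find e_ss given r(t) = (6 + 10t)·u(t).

95/11

The open loop has one pole at the origin → type 1 system. Taking each input component in turn:
  • 6: tracked with zero error.
  • 10t: e_ss = 10/K_v with K_v=22/19 → 95/11.
Total e_ss = 95/11.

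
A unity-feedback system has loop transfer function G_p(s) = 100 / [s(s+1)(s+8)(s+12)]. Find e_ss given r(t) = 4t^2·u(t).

infinity

One free integrator in G_p(s): this is a type 1 system.
K_a = lim_{s→0} s^2·G_p(s) = 0; the steady-state error to this parabolic input grows without bound.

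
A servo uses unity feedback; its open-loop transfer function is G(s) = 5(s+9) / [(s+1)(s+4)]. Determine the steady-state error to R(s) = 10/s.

40/49

The open loop has no poles at the origin → type 0 system.
K_p = lim_{s→0} G(s) = 5·9 / (1·4) = 11.25.
e_ss = 10/(1 + K_p) = 10/12.25 = 40/49.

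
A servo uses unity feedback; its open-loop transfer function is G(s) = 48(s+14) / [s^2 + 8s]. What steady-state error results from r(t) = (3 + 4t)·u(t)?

Lowest-order denominator term is 8s, so the open loop has 1 pole at the origin → type 1 system. By superposition:
  • 3: tracked with zero error.
  • 4t: e_ss = 4/K_v with K_v=84 → 1/21.
Total e_ss = 1/21.

1/21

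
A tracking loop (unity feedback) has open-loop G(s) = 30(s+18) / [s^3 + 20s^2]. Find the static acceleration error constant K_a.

Lowest-order denominator term is 20s^2, so the open loop has 2 poles at the origin → type 2 system.
K_a = lim_{s→0} s^2·G(s) = 30·18 / 20 = 27.

27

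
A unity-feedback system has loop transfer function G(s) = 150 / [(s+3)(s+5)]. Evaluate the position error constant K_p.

The open loop has no poles at the origin → type 0 system.
K_p = lim_{s→0} G(s) = 150 / (3·5) = 10.

10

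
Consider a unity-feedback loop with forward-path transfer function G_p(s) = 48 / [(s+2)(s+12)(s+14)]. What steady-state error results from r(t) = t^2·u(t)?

infinity

No free integrators in G_p(s): this is a type 0 system.
K_a = lim_{s→0} s^2·G_p(s) = 0; the steady-state error to this parabolic input grows without bound.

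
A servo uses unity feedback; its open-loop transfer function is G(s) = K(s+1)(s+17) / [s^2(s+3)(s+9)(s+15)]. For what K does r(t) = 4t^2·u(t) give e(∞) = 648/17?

5

System type = 2 (two poles at s=0).
K_a = lim_{s→0} s^2·G(s) = K·1·17 / (3·9·15) = (17/405)·K.
e_ss = 8/K_a = 648/17 ⇒ K_a = 17/81 ⇒ K = (17/81)/(17/405) = 5.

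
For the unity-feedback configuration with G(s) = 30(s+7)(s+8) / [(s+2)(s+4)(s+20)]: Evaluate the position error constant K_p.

10.5

No free integrators in G(s): this is a type 0 system.
K_p = lim_{s→0} G(s) = 30·7·8 / (2·4·20) = 10.5.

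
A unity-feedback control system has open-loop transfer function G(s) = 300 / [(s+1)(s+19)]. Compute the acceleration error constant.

0

The open loop has no poles at the origin → type 0 system.
K_a = lim_{s→0} s^2·G(s) = 0 (the extra factor of s kills the finite limit).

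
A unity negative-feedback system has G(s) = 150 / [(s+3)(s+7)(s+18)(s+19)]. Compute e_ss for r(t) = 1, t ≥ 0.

System type = 0 (no poles at s=0).
K_p = lim_{s→0} G(s) = 150 / (3·7·18·19) = 25/1197.
e_ss = 1/(1 + K_p) = 1/(1222/1197) = 1197/1222.

1197/1222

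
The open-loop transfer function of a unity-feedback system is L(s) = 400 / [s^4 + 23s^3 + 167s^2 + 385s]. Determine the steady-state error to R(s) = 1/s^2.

Lowest-order denominator term is 385s, so the open loop has 1 pole at the origin → type 1 system.
K_v = lim_{s→0} s·L(s) = 400 / 385 = 80/77.
e_ss = 1/K_v = 1/(80/77) = 0.9625.

0.9625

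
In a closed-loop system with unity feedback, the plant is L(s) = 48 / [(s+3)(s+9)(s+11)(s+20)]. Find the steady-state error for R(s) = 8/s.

L(s) has no factors of s in the denominator, so the system is type 0.
K_p = lim_{s→0} L(s) = 48 / (3·9·11·20) = 4/495.
e_ss = 8/(1 + K_p) = 8/(499/495) = 3960/499.

3960/499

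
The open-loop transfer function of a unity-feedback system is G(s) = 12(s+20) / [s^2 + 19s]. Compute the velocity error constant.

240/19

Lowest-order denominator term is 19s, so the open loop has 1 pole at the origin → type 1 system.
K_v = lim_{s→0} s·G(s) = 12·20 / 19 = 240/19.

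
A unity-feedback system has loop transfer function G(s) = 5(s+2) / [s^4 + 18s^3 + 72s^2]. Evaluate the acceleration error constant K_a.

5/36

Lowest-order denominator term is 72s^2, so the open loop has 2 poles at the origin → type 2 system.
K_a = lim_{s→0} s^2·G(s) = 5·2 / 72 = 5/36.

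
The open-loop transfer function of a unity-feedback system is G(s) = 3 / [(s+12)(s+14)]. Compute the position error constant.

1/56

G(s) has no factors of s in the denominator, so the system is type 0.
K_p = lim_{s→0} G(s) = 3 / (12·14) = 1/56.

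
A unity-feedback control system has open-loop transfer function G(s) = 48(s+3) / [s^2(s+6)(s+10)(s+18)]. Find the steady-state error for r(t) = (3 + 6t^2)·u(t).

Two free integrators in G(s): this is a type 2 system. Treating each term separately:
  • 3: tracked with zero error.
  • 6t^2: e_ss = 12/K_a with K_a=2/15 → 90.
Total e_ss = 90.

90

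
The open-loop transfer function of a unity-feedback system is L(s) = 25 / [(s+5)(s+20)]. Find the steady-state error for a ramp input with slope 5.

infinity

System type = 0 (no poles at s=0).
For a type-0 system K_v = 0, so e_ss to a ramp input is unbounded.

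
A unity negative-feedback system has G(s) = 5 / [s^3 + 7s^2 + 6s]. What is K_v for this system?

Factoring s from the denominator leaves a polynomial with constant term 6, so the system is type 1.
K_v = lim_{s→0} s·G(s) = 5 / 6 = 5/6.

5/6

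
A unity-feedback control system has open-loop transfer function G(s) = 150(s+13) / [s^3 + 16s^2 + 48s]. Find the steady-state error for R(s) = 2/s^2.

Factoring s from the denominator leaves a polynomial with constant term 48, so the system is type 1.
K_v = lim_{s→0} s·G(s) = 150·13 / 48 = 40.625.
e_ss = 2/K_v = 2/40.625 = 16/325.

16/325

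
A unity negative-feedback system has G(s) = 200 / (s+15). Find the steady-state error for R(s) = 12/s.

The open loop has no poles at the origin → type 0 system.
K_p = lim_{s→0} G(s) = 200 / (15) = 40/3.
e_ss = 12/(1 + K_p) = 12/(43/3) = 36/43.

36/43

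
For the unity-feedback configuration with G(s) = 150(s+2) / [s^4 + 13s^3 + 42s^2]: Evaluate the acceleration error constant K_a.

Lowest-order denominator term is 42s^2, so the open loop has 2 poles at the origin → type 2 system.
K_a = lim_{s→0} s^2·G(s) = 150·2 / 42 = 50/7.

50/7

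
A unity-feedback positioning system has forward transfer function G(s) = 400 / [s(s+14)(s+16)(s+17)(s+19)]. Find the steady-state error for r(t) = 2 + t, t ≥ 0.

180.88

The open loop has one pole at the origin → type 1 system. Treating each term separately:
  • 2: tracked with zero error.
  • t: e_ss = 1/K_v with K_v=25/4522 → 180.88.
Total e_ss = 180.88.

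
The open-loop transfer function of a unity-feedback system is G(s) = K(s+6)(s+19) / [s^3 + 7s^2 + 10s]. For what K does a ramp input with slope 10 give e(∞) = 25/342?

12

Factoring s from the denominator leaves a polynomial with constant term 10, so the system is type 1.
K_v = lim_{s→0} s·G(s) = K·6·19 / 10 = 11.4·K.
e_ss = 10/K_v = 25/342 ⇒ K_v = 136.8 ⇒ K = 136.8/11.4 = 12.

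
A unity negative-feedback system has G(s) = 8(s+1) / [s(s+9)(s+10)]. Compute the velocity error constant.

G(s) has one factor of s in the denominator, so the system is type 1.
K_v = lim_{s→0} s·G(s) = 8·1 / (9·10) = 4/45.

4/45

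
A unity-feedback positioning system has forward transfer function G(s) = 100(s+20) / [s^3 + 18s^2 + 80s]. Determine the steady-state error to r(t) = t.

Factoring s from the denominator leaves a polynomial with constant term 80, so the system is type 1.
K_v = lim_{s→0} s·G(s) = 100·20 / 80 = 25.
e_ss = 1/K_v = 1/25 = 0.04.

0.04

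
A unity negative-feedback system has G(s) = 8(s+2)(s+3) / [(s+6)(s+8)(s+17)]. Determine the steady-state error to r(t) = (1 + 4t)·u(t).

The open loop has no poles at the origin → type 0 system. Taking each input component in turn:
  • 1: e_ss = 1/(1+K_p) with K_p=1/17 → 17/18.
  • 4t: a type-0 system cannot track it, e_ss → ∞.
The unbounded component dominates.

infinity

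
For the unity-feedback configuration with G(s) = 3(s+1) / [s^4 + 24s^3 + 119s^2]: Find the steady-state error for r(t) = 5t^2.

The denominator has no term below 119s^2 — 2 poles at s=0, type 2.
K_a = lim_{s→0} s^2·G(s) = 3·1 / 119 = 3/119.
r(t) = 5t^2 gives R(s) = 10/s^3.
e_ss = 10/K_a = 10/(3/119) = 1190/3.

1190/3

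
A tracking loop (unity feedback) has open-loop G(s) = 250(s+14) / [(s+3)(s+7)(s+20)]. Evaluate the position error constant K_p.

25/3

The open loop has no poles at the origin → type 0 system.
K_p = lim_{s→0} G(s) = 250·14 / (3·7·20) = 25/3.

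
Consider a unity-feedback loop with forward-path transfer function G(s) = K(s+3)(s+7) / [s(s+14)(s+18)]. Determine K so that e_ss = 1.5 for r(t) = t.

The open loop has one pole at the origin → type 1 system.
K_v = lim_{s→0} s·G(s) = K·3·7 / (14·18) = (1/12)·K.
e_ss = 1/K_v = 1.5 ⇒ K_v = 2/3 ⇒ K = (2/3)/(1/12) = 8.

8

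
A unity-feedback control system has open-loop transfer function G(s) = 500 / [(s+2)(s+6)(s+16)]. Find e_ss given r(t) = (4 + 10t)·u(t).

infinity

System type = 0 (no poles at s=0). Taking each input component in turn:
  • 4: e_ss = 4/(1+K_p) with K_p=125/48 → 192/173.
  • 10t: a type-0 system cannot track it, e_ss → ∞.
The unbounded component dominates.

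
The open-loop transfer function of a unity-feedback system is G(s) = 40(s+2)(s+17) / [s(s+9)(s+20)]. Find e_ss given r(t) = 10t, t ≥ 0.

45/34

The open loop has one pole at the origin → type 1 system.
K_v = lim_{s→0} s·G(s) = 40·2·17 / (9·20) = 68/9.
e_ss = 10/K_v = 10/(68/9) = 45/34.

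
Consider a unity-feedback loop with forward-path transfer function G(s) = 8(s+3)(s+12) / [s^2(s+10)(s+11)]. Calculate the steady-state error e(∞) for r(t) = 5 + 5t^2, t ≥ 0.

G(s) has two factors of s in the denominator, so the system is type 2. Taking each input component in turn:
  • 5: tracked with zero error.
  • 5t^2: e_ss = 10/K_a with K_a=144/55 → 275/72.
Total e_ss = 275/72.

275/72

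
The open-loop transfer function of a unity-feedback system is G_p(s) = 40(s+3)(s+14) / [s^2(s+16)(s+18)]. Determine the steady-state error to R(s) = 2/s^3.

System type = 2 (two poles at s=0).
K_a = lim_{s→0} s^2·G_p(s) = 40·3·14 / (16·18) = 35/6.
r(t) = t^2 gives R(s) = 2/s^3.
e_ss = 2/K_a = 2/(35/6) = 12/35.

12/35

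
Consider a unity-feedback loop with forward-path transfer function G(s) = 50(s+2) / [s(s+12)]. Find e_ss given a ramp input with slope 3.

0.36

The open loop has one pole at the origin → type 1 system.
K_v = lim_{s→0} s·G(s) = 50·2 / (12) = 25/3.
e_ss = 3/K_v = 3/(25/3) = 0.36.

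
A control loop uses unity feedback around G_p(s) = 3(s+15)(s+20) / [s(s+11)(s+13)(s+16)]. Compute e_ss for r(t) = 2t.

System type = 1 (one pole at s=0).
K_v = lim_{s→0} s·G_p(s) = 3·15·20 / (11·13·16) = 225/572.
e_ss = 2/K_v = 2/(225/572) = 1144/225.

1144/225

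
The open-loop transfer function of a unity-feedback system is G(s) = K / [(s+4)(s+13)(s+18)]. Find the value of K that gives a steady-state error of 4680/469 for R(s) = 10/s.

G(s) has no factors of s in the denominator, so the system is type 0.
K_p = lim_{s→0} G(s) = K / (4·13·18) = (1/936)·K.
e_ss = 10/(1 + K_p) = 4680/469 ⇒ 1 + (1/936)·K = 469/468 ⇒ K = 2.

2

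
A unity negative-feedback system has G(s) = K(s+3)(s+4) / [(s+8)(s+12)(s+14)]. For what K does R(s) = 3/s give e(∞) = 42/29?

120

The open loop has no poles at the origin → type 0 system.
K_p = lim_{s→0} G(s) = K·3·4 / (8·12·14) = (1/112)·K.
e_ss = 3/(1 + K_p) = 42/29 ⇒ 1 + (1/112)·K = 29/14 ⇒ K = 120.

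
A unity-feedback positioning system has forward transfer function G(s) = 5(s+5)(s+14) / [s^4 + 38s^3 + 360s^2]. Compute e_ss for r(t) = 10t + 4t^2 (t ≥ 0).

Factoring s^2 from the denominator leaves a polynomial with constant term 360, so the system is type 2. Treating each term separately:
  • 10t: tracked with zero error.
  • 4t^2: e_ss = 8/K_a with K_a=35/36 → 288/35.
Total e_ss = 288/35.

288/35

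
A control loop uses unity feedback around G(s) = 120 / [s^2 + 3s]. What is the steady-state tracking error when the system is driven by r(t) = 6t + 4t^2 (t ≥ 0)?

infinity

The denominator has no term below 3s — 1 pole at s=0, type 1. Taking each input component in turn:
  • 6t: e_ss = 6/K_v with K_v=40 → 0.15.
  • 4t^2: a type-1 system cannot track it, e_ss → ∞.
The unbounded component dominates.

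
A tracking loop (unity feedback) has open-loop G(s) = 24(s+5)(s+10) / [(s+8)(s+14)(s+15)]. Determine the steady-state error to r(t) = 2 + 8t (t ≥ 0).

System type = 0 (no poles at s=0). Treating each term separately:
  • 2: e_ss = 2/(1+K_p) with K_p=5/7 → 7/6.
  • 8t: a type-0 system cannot track it, e_ss → ∞.
The unbounded component dominates.

infinity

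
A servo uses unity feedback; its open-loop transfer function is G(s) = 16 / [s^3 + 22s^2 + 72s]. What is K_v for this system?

Factoring s from the denominator leaves a polynomial with constant term 72, so the system is type 1.
K_v = lim_{s→0} s·G(s) = 16 / 72 = 2/9.

2/9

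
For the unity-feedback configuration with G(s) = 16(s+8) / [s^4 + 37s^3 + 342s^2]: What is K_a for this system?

The denominator has no term below 342s^2 — 2 poles at s=0, type 2.
K_a = lim_{s→0} s^2·G(s) = 16·8 / 342 = 64/171.

64/171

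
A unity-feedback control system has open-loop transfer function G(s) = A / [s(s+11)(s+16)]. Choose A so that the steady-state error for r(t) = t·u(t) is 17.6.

10

The open loop has one pole at the origin → type 1 system.
K_v = lim_{s→0} s·G(s) = A / (11·16) = (1/176)·A.
e_ss = 1/K_v = 17.6 ⇒ K_v = 5/88 ⇒ A = (5/88)/(1/176) = 10.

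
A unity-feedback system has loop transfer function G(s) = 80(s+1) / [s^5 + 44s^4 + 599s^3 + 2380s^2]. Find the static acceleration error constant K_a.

Lowest-order denominator term is 2380s^2, so the open loop has 2 poles at the origin → type 2 system.
K_a = lim_{s→0} s^2·G(s) = 80·1 / 2380 = 4/119.

4/119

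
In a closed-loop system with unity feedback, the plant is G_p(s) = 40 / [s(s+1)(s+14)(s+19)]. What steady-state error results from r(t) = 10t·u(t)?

System type = 1 (one pole at s=0).
K_v = lim_{s→0} s·G_p(s) = 40 / (1·14·19) = 20/133.
e_ss = 10/K_v = 10/(20/133) = 66.5.

66.5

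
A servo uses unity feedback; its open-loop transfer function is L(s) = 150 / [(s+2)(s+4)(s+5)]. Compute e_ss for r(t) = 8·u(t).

L(s) has no factors of s in the denominator, so the system is type 0.
K_p = lim_{s→0} L(s) = 150 / (2·4·5) = 3.75.
e_ss = 8/(1 + K_p) = 8/4.75 = 32/19.

32/19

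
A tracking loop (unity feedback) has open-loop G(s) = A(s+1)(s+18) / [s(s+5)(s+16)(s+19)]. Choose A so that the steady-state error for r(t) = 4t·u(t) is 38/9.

80

The open loop has one pole at the origin → type 1 system.
K_v = lim_{s→0} s·G(s) = A·1·18 / (5·16·19) = (9/760)·A.
e_ss = 4/K_v = 38/9 ⇒ K_v = 18/19 ⇒ A = (18/19)/(9/760) = 80.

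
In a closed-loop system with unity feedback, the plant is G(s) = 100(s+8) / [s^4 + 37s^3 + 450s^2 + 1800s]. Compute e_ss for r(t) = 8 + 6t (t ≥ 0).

13.5

The denominator has no term below 1800s — 1 pole at s=0, type 1. Treating each term separately:
  • 8: tracked with zero error.
  • 6t: e_ss = 6/K_v with K_v=4/9 → 13.5.
Total e_ss = 13.5.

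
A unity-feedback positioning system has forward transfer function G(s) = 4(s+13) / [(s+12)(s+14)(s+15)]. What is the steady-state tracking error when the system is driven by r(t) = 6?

System type = 0 (no poles at s=0).
K_p = lim_{s→0} G(s) = 4·13 / (12·14·15) = 13/630.
e_ss = 6/(1 + K_p) = 6/(643/630) = 3780/643.

3780/643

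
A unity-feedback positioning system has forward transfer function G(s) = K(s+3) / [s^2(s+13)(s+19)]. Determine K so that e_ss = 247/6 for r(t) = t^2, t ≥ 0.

4

Two free integrators in G(s): this is a type 2 system.
K_a = lim_{s→0} s^2·G(s) = K·3 / (13·19) = (3/247)·K.
e_ss = 2/K_a = 247/6 ⇒ K_a = 12/247 ⇒ K = (12/247)/(3/247) = 4.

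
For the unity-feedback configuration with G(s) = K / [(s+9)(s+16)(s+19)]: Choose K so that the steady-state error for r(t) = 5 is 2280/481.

150

The open loop has no poles at the origin → type 0 system.
K_p = lim_{s→0} G(s) = K / (9·16·19) = (1/2736)·K.
e_ss = 5/(1 + K_p) = 2280/481 ⇒ 1 + (1/2736)·K = 481/456 ⇒ K = 150.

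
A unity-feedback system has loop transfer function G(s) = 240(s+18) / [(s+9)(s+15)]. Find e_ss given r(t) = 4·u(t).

4/33

G(s) has no factors of s in the denominator, so the system is type 0.
K_p = lim_{s→0} G(s) = 240·18 / (9·15) = 32.
e_ss = 4/(1 + K_p) = 4/33.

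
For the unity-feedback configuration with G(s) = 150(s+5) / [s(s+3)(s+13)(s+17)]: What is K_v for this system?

250/221

One free integrator in G(s): this is a type 1 system.
K_v = lim_{s→0} s·G(s) = 150·5 / (3·13·17) = 250/221.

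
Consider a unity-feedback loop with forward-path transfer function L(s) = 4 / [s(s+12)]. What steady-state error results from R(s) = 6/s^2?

System type = 1 (one pole at s=0).
K_v = lim_{s→0} s·L(s) = 4 / (12) = 1/3.
e_ss = 6/K_v = 6/(1/3) = 18.

18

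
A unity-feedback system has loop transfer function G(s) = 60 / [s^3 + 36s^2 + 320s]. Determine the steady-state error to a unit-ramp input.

The denominator has no term below 320s — 1 pole at s=0, type 1.
K_v = lim_{s→0} s·G(s) = 60 / 320 = 0.1875.
e_ss = 1/K_v = 1/0.1875 = 16/3.

16/3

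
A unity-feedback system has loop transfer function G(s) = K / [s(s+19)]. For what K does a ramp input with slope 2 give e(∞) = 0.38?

100

System type = 1 (one pole at s=0).
K_v = lim_{s→0} s·G(s) = K / (19) = (1/19)·K.
e_ss = 2/K_v = 0.38 ⇒ K_v = 100/19 ⇒ K = (100/19)/(1/19) = 100.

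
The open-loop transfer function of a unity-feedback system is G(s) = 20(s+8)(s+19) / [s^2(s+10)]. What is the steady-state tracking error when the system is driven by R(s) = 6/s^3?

3/152

G(s) has two factors of s in the denominator, so the system is type 2.
K_a = lim_{s→0} s^2·G(s) = 20·8·19 / (10) = 304.
r(t) = 3t^2 gives R(s) = 6/s^3.
e_ss = 6/K_a = 6/304 = 3/152.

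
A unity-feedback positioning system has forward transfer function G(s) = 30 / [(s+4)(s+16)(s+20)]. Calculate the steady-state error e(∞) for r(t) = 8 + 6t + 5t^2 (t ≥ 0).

The open loop has no poles at the origin → type 0 system. Treating each term separately:
  • 8: e_ss = 8/(1+K_p) with K_p=3/128 → 1024/131.
  • 6t: a type-0 system cannot track it, e_ss → ∞.
  • 5t^2: a type-0 system cannot track it, e_ss → ∞.
The unbounded component dominates.

infinity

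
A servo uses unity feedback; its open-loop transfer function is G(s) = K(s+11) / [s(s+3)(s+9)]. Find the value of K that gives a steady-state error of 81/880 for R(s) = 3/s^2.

80

System type = 1 (one pole at s=0).
K_v = lim_{s→0} s·G(s) = K·11 / (3·9) = (11/27)·K.
e_ss = 3/K_v = 81/880 ⇒ K_v = 880/27 ⇒ K = (880/27)/(11/27) = 80.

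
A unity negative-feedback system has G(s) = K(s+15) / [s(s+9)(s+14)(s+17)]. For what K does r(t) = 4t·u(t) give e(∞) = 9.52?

60

G(s) has one factor of s in the denominator, so the system is type 1.
K_v = lim_{s→0} s·G(s) = K·15 / (9·14·17) = (5/714)·K.
e_ss = 4/K_v = 9.52 ⇒ K_v = 50/119 ⇒ K = (50/119)/(5/714) = 60.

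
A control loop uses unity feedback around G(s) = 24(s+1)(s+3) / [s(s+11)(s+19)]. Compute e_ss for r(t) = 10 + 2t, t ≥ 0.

System type = 1 (one pole at s=0). By superposition:
  • 10: tracked with zero error.
  • 2t: e_ss = 2/K_v with K_v=72/209 → 209/36.
Total e_ss = 209/36.

209/36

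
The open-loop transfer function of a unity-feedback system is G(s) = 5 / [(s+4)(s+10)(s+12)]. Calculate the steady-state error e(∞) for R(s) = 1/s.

96/97

System type = 0 (no poles at s=0).
K_p = lim_{s→0} G(s) = 5 / (4·10·12) = 1/96.
e_ss = 1/(1 + K_p) = 1/(97/96) = 96/97.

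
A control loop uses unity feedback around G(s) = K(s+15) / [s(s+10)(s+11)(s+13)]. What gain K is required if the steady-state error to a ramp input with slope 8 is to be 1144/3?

System type = 1 (one pole at s=0).
K_v = lim_{s→0} s·G(s) = K·15 / (10·11·13) = (3/286)·K.
e_ss = 8/K_v = 1144/3 ⇒ K_v = 3/143 ⇒ K = (3/143)/(3/286) = 2.

2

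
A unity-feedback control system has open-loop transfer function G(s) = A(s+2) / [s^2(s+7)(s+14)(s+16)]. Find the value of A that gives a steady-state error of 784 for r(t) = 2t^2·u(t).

4

The open loop has two poles at the origin → type 2 system.
K_a = lim_{s→0} s^2·G(s) = A·2 / (7·14·16) = (1/784)·A.
e_ss = 4/K_a = 784 ⇒ K_a = 1/196 ⇒ A = (1/196)/(1/784) = 4.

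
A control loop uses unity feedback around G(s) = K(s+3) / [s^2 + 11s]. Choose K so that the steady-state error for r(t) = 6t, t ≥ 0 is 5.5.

4

The denominator has no term below 11s — 1 pole at s=0, type 1.
K_v = lim_{s→0} s·G(s) = K·3 / 11 = (3/11)·K.
e_ss = 6/K_v = 5.5 ⇒ K_v = 12/11 ⇒ K = (12/11)/(3/11) = 4.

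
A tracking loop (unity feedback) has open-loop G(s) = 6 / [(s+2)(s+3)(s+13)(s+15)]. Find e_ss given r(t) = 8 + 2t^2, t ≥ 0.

infinity

The open loop has no poles at the origin → type 0 system. Taking each input component in turn:
  • 8: e_ss = 8/(1+K_p) with K_p=1/195 → 390/49.
  • 2t^2: a type-0 system cannot track it, e_ss → ∞.
The unbounded component dominates.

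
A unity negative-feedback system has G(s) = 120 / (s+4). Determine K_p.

G(s) has no factors of s in the denominator, so the system is type 0.
K_p = lim_{s→0} G(s) = 120 / (4) = 30.

30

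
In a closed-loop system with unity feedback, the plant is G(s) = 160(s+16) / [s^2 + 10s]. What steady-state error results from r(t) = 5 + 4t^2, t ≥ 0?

infinity

Factoring s from the denominator leaves a polynomial with constant term 10, so the system is type 1. Treating each term separately:
  • 5: tracked with zero error.
  • 4t^2: a type-1 system cannot track it, e_ss → ∞.
The unbounded component dominates.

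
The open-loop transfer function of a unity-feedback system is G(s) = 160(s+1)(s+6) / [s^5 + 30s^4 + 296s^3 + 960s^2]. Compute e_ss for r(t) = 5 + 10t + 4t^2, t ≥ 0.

8

The denominator has no term below 960s^2 — 2 poles at s=0, type 2. Taking each input component in turn:
  • 5: tracked with zero error.
  • 10t: tracked with zero error.
  • 4t^2: e_ss = 8/K_a with K_a=1 → 8.
Total e_ss = 8.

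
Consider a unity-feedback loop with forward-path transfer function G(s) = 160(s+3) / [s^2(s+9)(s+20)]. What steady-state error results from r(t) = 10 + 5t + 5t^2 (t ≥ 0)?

3.75

Two free integrators in G(s): this is a type 2 system. By superposition:
  • 10: tracked with zero error.
  • 5t: tracked with zero error.
  • 5t^2: e_ss = 10/K_a with K_a=8/3 → 3.75.
Total e_ss = 3.75.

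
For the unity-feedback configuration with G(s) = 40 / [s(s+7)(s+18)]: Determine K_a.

0

G(s) has one factor of s in the denominator, so the system is type 1.
K_a = lim_{s→0} s^2·G(s) = 0 (the extra factor of s kills the finite limit).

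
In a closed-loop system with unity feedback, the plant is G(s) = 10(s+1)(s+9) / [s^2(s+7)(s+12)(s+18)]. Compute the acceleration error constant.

5/84

Two free integrators in G(s): this is a type 2 system.
K_a = lim_{s→0} s^2·G(s) = 10·1·9 / (7·12·18) = 5/84.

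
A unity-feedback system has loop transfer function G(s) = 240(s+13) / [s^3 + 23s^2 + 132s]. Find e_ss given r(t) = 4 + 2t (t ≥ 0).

11/130

Lowest-order denominator term is 132s, so the open loop has 1 pole at the origin → type 1 system. Taking each input component in turn:
  • 4: tracked with zero error.
  • 2t: e_ss = 2/K_v with K_v=260/11 → 11/130.
Total e_ss = 11/130.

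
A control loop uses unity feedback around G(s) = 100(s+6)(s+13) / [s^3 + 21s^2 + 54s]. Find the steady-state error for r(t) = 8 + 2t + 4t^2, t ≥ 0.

infinity

Factoring s from the denominator leaves a polynomial with constant term 54, so the system is type 1. By superposition:
  • 8: tracked with zero error.
  • 2t: e_ss = 2/K_v with K_v=1300/9 → 9/650.
  • 4t^2: a type-1 system cannot track it, e_ss → ∞.
The unbounded component dominates.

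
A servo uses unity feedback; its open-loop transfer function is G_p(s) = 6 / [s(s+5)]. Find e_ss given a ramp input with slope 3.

2.5

System type = 1 (one pole at s=0).
K_v = lim_{s→0} s·G_p(s) = 6 / (5) = 1.2.
e_ss = 3/K_v = 3/1.2 = 2.5.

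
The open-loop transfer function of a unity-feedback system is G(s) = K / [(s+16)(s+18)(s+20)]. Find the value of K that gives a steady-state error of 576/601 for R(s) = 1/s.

250

G(s) has no factors of s in the denominator, so the system is type 0.
K_p = lim_{s→0} G(s) = K / (16·18·20) = (1/5760)·K.
e_ss = 1/(1 + K_p) = 576/601 ⇒ 1 + (1/5760)·K = 601/576 ⇒ K = 250.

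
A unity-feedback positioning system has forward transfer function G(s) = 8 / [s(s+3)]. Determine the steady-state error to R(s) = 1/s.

0

System type = 1 (one pole at s=0).
K_p = ∞ for a type-1 system; e_ss to a step is zero.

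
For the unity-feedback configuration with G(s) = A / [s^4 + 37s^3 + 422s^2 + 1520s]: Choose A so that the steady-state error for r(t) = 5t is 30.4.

Lowest-order denominator term is 1520s, so the open loop has 1 pole at the origin → type 1 system.
K_v = lim_{s→0} s·G(s) = A / 1520 = (1/1520)·A.
e_ss = 5/K_v = 30.4 ⇒ K_v = 25/152 ⇒ A = (25/152)/(1/1520) = 250.

250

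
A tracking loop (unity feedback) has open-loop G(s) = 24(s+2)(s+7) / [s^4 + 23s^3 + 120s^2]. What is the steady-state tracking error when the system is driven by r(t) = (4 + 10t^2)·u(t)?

50/7

Factoring s^2 from the denominator leaves a polynomial with constant term 120, so the system is type 2. Treating each term separately:
  • 4: tracked with zero error.
  • 10t^2: e_ss = 20/K_a with K_a=2.8 → 50/7.
Total e_ss = 50/7.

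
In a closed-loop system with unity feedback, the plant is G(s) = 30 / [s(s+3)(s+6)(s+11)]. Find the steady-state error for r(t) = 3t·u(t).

G(s) has one factor of s in the denominator, so the system is type 1.
K_v = lim_{s→0} s·G(s) = 30 / (3·6·11) = 5/33.
e_ss = 3/K_v = 3/(5/33) = 19.8.

19.8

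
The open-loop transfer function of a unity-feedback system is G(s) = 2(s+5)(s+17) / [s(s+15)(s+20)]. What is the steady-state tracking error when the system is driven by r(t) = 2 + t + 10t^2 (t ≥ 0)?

One free integrator in G(s): this is a type 1 system. By superposition:
  • 2: tracked with zero error.
  • t: e_ss = 1/K_v with K_v=17/30 → 30/17.
  • 10t^2: a type-1 system cannot track it, e_ss → ∞.
The unbounded component dominates.

infinity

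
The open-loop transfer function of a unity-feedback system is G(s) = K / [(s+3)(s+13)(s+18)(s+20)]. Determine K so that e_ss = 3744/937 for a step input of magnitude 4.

15

G(s) has no factors of s in the denominator, so the system is type 0.
K_p = lim_{s→0} G(s) = K / (3·13·18·20) = (1/14040)·K.
e_ss = 4/(1 + K_p) = 3744/937 ⇒ 1 + (1/14040)·K = 937/936 ⇒ K = 15.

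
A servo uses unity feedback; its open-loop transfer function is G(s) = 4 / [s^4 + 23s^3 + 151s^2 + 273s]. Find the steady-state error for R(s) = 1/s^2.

The denominator has no term below 273s — 1 pole at s=0, type 1.
K_v = lim_{s→0} s·G(s) = 4 / 273 = 4/273.
e_ss = 1/K_v = 1/(4/273) = 68.25.

68.25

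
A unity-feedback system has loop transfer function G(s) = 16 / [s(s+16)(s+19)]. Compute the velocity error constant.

One free integrator in G(s): this is a type 1 system.
K_v = lim_{s→0} s·G(s) = 16 / (16·19) = 1/19.

1/19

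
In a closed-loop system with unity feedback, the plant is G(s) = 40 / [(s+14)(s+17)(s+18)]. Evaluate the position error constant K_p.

The open loop has no poles at the origin → type 0 system.
K_p = lim_{s→0} G(s) = 40 / (14·17·18) = 10/1071.

10/1071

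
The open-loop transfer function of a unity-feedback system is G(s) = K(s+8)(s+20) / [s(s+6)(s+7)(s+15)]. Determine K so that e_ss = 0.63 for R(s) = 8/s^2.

50

One free integrator in G(s): this is a type 1 system.
K_v = lim_{s→0} s·G(s) = K·8·20 / (6·7·15) = (16/63)·K.
e_ss = 8/K_v = 0.63 ⇒ K_v = 800/63 ⇒ K = (800/63)/(16/63) = 50.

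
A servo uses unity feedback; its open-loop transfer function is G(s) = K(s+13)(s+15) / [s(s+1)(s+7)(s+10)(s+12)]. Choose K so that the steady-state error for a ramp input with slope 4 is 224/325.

System type = 1 (one pole at s=0).
K_v = lim_{s→0} s·G(s) = K·13·15 / (1·7·10·12) = (13/56)·K.
e_ss = 4/K_v = 224/325 ⇒ K_v = 325/56 ⇒ K = (325/56)/(13/56) = 25.

25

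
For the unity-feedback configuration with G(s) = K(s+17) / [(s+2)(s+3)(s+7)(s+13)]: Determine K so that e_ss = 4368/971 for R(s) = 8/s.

25

No free integrators in G(s): this is a type 0 system.
K_p = lim_{s→0} G(s) = K·17 / (2·3·7·13) = (17/546)·K.
e_ss = 8/(1 + K_p) = 4368/971 ⇒ 1 + (17/546)·K = 971/546 ⇒ K = 25.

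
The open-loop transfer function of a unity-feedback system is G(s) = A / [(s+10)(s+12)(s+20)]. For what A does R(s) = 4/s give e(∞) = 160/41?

G(s) has no factors of s in the denominator, so the system is type 0.
K_p = lim_{s→0} G(s) = A / (10·12·20) = (1/2400)·A.
e_ss = 4/(1 + K_p) = 160/41 ⇒ 1 + (1/2400)·A = 1.025 ⇒ A = 60.

60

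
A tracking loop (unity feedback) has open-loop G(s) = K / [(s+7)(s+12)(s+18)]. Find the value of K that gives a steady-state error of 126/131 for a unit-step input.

60

System type = 0 (no poles at s=0).
K_p = lim_{s→0} G(s) = K / (7·12·18) = (1/1512)·K.
e_ss = 1/(1 + K_p) = 126/131 ⇒ 1 + (1/1512)·K = 131/126 ⇒ K = 60.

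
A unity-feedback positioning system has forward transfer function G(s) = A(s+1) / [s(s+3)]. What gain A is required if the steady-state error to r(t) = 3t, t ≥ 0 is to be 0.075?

120

The open loop has one pole at the origin → type 1 system.
K_v = lim_{s→0} s·G(s) = A·1 / (3) = (1/3)·A.
e_ss = 3/K_v = 0.075 ⇒ K_v = 40 ⇒ A = 40/(1/3) = 120.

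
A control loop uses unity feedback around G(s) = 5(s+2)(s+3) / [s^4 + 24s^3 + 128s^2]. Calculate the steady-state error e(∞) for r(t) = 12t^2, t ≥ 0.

102.4

The denominator has no term below 128s^2 — 2 poles at s=0, type 2.
K_a = lim_{s→0} s^2·G(s) = 5·2·3 / 128 = 15/64.
r(t) = 12t^2 gives R(s) = 24/s^3.
e_ss = 24/K_a = 24/(15/64) = 102.4.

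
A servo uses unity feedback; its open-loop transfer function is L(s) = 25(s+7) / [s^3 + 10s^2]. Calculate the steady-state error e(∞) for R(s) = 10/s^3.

4/7

The denominator has no term below 10s^2 — 2 poles at s=0, type 2.
K_a = lim_{s→0} s^2·L(s) = 25·7 / 10 = 17.5.
r(t) = 5t^2 gives R(s) = 10/s^3.
e_ss = 10/K_a = 10/17.5 = 4/7.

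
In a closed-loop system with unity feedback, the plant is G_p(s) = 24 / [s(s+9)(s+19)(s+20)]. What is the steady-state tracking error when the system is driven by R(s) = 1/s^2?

142.5

System type = 1 (one pole at s=0).
K_v = lim_{s→0} s·G_p(s) = 24 / (9·19·20) = 2/285.
e_ss = 1/K_v = 1/(2/285) = 142.5.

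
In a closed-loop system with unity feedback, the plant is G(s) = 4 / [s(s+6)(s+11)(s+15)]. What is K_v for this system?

G(s) has one factor of s in the denominator, so the system is type 1.
K_v = lim_{s→0} s·G(s) = 4 / (6·11·15) = 2/495.

2/495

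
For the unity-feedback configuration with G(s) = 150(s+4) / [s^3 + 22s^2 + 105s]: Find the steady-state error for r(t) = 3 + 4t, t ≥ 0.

0.7

Lowest-order denominator term is 105s, so the open loop has 1 pole at the origin → type 1 system. By superposition:
  • 3: tracked with zero error.
  • 4t: e_ss = 4/K_v with K_v=40/7 → 0.7.
Total e_ss = 0.7.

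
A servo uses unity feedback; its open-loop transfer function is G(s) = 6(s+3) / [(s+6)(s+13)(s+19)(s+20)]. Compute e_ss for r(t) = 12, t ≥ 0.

59280/4943

G(s) has no factors of s in the denominator, so the system is type 0.
K_p = lim_{s→0} G(s) = 6·3 / (6·13·19·20) = 3/4940.
e_ss = 12/(1 + K_p) = 12/(4943/4940) = 59280/4943.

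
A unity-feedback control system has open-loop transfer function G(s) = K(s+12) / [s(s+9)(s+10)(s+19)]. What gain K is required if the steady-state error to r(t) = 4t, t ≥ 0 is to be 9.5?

The open loop has one pole at the origin → type 1 system.
K_v = lim_{s→0} s·G(s) = K·12 / (9·10·19) = (2/285)·K.
e_ss = 4/K_v = 9.5 ⇒ K_v = 8/19 ⇒ K = (8/19)/(2/285) = 60.

60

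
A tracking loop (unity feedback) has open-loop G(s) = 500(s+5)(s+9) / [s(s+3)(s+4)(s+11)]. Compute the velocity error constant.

G(s) has one factor of s in the denominator, so the system is type 1.
K_v = lim_{s→0} s·G(s) = 500·5·9 / (3·4·11) = 1875/11.

1875/11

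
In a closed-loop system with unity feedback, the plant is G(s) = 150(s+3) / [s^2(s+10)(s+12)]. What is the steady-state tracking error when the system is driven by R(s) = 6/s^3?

Two free integrators in G(s): this is a type 2 system.
K_a = lim_{s→0} s^2·G(s) = 150·3 / (10·12) = 3.75.
r(t) = 3t^2 gives R(s) = 6/s^3.
e_ss = 6/K_a = 6/3.75 = 1.6.

1.6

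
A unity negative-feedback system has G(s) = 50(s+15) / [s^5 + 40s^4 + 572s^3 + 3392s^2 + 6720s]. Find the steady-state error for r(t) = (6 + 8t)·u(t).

Lowest-order denominator term is 6720s, so the open loop has 1 pole at the origin → type 1 system. By superposition:
  • 6: tracked with zero error.
  • 8t: e_ss = 8/K_v with K_v=25/224 → 71.68.
Total e_ss = 71.68.

71.68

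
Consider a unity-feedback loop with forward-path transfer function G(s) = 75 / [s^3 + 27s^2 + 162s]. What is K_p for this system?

K_p = lim_{s→0} G(s); with 1 pole at the origin the limit diverges, so K_p = ∞.

infinity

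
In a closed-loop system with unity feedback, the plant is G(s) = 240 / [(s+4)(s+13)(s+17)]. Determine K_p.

60/221

The open loop has no poles at the origin → type 0 system.
K_p = lim_{s→0} G(s) = 240 / (4·13·17) = 60/221.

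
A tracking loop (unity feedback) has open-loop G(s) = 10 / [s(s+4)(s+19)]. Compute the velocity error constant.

G(s) has one factor of s in the denominator, so the system is type 1.
K_v = lim_{s→0} s·G(s) = 10 / (4·19) = 5/38.

5/38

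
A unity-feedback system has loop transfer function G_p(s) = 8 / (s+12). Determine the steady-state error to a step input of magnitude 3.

1.8

No free integrators in G_p(s): this is a type 0 system.
K_p = lim_{s→0} G_p(s) = 8 / (12) = 2/3.
e_ss = 3/(1 + K_p) = 3/(5/3) = 1.8.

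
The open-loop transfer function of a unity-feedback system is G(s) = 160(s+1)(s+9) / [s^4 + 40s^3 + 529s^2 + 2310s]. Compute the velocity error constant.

Lowest-order denominator term is 2310s, so the open loop has 1 pole at the origin → type 1 system.
K_v = lim_{s→0} s·G(s) = 160·1·9 / 2310 = 48/77.

48/77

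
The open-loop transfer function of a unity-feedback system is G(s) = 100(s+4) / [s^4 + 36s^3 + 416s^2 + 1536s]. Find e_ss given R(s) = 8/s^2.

Lowest-order denominator term is 1536s, so the open loop has 1 pole at the origin → type 1 system.
K_v = lim_{s→0} s·G(s) = 100·4 / 1536 = 25/96.
e_ss = 8/K_v = 8/(25/96) = 30.72.

30.72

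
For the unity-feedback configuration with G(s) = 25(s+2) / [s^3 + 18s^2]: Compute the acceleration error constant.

25/9

Lowest-order denominator term is 18s^2, so the open loop has 2 poles at the origin → type 2 system.
K_a = lim_{s→0} s^2·G(s) = 25·2 / 18 = 25/9.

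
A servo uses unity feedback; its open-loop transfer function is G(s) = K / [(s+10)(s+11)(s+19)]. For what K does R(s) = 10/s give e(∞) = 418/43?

60

System type = 0 (no poles at s=0).
K_p = lim_{s→0} G(s) = K / (10·11·19) = (1/2090)·K.
e_ss = 10/(1 + K_p) = 418/43 ⇒ 1 + (1/2090)·K = 215/209 ⇒ K = 60.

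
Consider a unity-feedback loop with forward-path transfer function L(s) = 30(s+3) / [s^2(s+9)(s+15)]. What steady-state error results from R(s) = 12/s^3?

18

The open loop has two poles at the origin → type 2 system.
K_a = lim_{s→0} s^2·L(s) = 30·3 / (9·15) = 2/3.
r(t) = 6t^2 gives R(s) = 12/s^3.
e_ss = 12/K_a = 12/(2/3) = 18.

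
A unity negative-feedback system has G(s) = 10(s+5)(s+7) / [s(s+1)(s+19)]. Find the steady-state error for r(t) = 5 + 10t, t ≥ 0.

System type = 1 (one pole at s=0). By superposition:
  • 5: tracked with zero error.
  • 10t: e_ss = 10/K_v with K_v=350/19 → 19/35.
Total e_ss = 19/35.

19/35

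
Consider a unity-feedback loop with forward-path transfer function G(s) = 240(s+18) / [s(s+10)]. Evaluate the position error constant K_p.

infinity

K_p = lim_{s→0} G(s); with 1 pole at the origin the limit diverges, so K_p = ∞.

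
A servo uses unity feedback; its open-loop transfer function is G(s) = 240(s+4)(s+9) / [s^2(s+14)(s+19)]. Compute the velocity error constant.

K_v = lim_{s→0} s·G(s); with 2 poles at the origin the limit diverges, so K_v = ∞.

infinity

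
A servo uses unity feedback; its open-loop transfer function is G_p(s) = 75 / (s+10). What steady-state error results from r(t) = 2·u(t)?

4/17

G_p(s) has no factors of s in the denominator, so the system is type 0.
K_p = lim_{s→0} G_p(s) = 75 / (10) = 7.5.
e_ss = 2/(1 + K_p) = 2/8.5 = 4/17.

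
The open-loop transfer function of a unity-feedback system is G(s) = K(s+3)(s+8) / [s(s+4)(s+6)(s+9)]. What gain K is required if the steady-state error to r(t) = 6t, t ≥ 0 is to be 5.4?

10

G(s) has one factor of s in the denominator, so the system is type 1.
K_v = lim_{s→0} s·G(s) = K·3·8 / (4·6·9) = (1/9)·K.
e_ss = 6/K_v = 5.4 ⇒ K_v = 10/9 ⇒ K = (10/9)/(1/9) = 10.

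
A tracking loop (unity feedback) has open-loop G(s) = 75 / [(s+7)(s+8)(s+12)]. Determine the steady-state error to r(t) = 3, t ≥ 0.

224/83

System type = 0 (no poles at s=0).
K_p = lim_{s→0} G(s) = 75 / (7·8·12) = 25/224.
e_ss = 3/(1 + K_p) = 3/(249/224) = 224/83.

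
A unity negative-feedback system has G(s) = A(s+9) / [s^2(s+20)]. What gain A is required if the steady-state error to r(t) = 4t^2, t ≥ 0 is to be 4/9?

The open loop has two poles at the origin → type 2 system.
K_a = lim_{s→0} s^2·G(s) = A·9 / (20) = 0.45·A.
e_ss = 8/K_a = 4/9 ⇒ K_a = 18 ⇒ A = 18/0.45 = 40.

40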